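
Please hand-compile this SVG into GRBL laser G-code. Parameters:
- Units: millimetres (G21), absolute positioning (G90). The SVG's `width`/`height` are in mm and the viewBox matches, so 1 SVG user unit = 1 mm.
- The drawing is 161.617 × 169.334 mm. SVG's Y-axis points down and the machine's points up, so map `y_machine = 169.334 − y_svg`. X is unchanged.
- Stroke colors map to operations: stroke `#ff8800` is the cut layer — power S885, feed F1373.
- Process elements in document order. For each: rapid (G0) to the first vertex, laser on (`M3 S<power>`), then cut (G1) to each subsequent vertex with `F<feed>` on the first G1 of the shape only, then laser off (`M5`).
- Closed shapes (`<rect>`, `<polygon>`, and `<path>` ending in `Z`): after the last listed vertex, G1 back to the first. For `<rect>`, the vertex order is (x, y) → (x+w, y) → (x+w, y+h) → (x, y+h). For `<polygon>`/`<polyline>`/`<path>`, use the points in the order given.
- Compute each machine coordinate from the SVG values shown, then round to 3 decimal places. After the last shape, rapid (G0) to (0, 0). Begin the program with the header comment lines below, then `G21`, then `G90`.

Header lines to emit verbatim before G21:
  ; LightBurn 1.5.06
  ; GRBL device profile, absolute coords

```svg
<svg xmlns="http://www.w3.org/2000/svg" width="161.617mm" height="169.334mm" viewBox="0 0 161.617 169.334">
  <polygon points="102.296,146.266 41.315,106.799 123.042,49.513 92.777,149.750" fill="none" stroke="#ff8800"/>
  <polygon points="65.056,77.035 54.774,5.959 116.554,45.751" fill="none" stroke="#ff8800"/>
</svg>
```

1 u = 1 mm; y_m = 169.334 − y.

[1] `<polygon>` closed polygon, #ff8800→cut S885 F1373: (102.296,23.068) → (41.315,62.535) → (123.042,119.821) → (92.777,19.584) → (102.296,23.068) (closed)

[2] `<polygon>` closed polygon, #ff8800→cut S885 F1373: (65.056,92.299) → (54.774,163.375) → (116.554,123.583) → (65.056,92.299) (closed)

; LightBurn 1.5.06
; GRBL device profile, absolute coords
G21
G90
G0 X102.296 Y23.068
M3 S885
G1 X41.315 Y62.535 F1373
G1 X123.042 Y119.821
G1 X92.777 Y19.584
G1 X102.296 Y23.068
M5
G0 X65.056 Y92.299
M3 S885
G1 X54.774 Y163.375 F1373
G1 X116.554 Y123.583
G1 X65.056 Y92.299
M5
G0 X0.000 Y0.000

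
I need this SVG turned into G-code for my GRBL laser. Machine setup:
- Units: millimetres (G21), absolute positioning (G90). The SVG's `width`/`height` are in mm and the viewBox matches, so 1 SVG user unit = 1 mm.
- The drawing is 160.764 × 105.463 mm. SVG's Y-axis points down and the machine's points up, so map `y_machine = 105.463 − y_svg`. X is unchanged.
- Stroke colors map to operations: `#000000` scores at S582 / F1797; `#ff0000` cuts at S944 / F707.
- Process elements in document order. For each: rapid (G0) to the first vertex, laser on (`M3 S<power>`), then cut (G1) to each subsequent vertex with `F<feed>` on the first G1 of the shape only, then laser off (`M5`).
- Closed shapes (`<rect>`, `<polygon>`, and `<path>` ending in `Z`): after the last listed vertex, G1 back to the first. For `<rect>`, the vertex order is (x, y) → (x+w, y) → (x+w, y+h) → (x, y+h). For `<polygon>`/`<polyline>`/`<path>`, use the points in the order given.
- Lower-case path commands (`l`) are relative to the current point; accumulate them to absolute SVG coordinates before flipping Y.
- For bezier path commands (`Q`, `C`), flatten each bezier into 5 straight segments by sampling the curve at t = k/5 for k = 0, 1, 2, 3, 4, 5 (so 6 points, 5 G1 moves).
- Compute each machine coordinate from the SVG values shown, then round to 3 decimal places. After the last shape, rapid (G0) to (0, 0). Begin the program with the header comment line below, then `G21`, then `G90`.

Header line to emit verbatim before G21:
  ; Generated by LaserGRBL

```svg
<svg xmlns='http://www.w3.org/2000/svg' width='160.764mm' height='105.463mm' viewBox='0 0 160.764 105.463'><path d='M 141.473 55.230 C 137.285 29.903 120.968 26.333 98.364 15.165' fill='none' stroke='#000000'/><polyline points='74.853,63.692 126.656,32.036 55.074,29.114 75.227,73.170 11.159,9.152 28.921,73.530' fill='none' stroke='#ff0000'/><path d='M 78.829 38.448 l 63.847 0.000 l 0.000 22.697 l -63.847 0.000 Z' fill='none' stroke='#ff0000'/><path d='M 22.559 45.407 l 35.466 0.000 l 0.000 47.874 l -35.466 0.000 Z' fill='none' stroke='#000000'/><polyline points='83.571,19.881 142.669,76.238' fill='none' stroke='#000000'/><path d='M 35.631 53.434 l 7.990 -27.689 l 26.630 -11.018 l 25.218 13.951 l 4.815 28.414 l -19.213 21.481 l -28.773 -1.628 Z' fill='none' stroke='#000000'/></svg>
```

; Generated by LaserGRBL
G21
G90
G0 X141.473 Y50.233
M3 S582
G1 X137.551 Y63.053 F1797
G1 X130.999 Y72.061
G1 X122.097 Y78.665
G1 X111.125 Y84.274
G1 X98.364 Y90.298
M5
G0 X74.853 Y41.771
M3 S944
G1 X126.656 Y73.427 F707
G1 X55.074 Y76.349
G1 X75.227 Y32.293
G1 X11.159 Y96.311
G1 X28.921 Y31.933
M5
G0 X78.829 Y67.015
M3 S944
G1 X142.676 Y67.015 F707
G1 X142.676 Y44.318
G1 X78.829 Y44.318
G1 X78.829 Y67.015
M5
G0 X22.559 Y60.056
M3 S582
G1 X58.025 Y60.056 F1797
G1 X58.025 Y12.182
G1 X22.559 Y12.182
G1 X22.559 Y60.056
M5
G0 X83.571 Y85.582
M3 S582
G1 X142.669 Y29.225 F1797
M5
G0 X35.631 Y52.029
M3 S582
G1 X43.621 Y79.718 F1797
G1 X70.251 Y90.736
G1 X95.469 Y76.785
G1 X100.284 Y48.371
G1 X81.071 Y26.890
G1 X52.298 Y28.518
G1 X35.631 Y52.029
M5
G0 X0.000 Y0.000

Since the viewBox matches the mm dimensions, user units are millimetres directly. The only transform is the Y-flip y_m = 105.463 − y_svg.

Shape 1 is a cubic bezier drawn with `<path>`. Its stroke #000000 means score at S582, F1797. After flipping Y the toolpath is (141.473,50.233) → (137.551,63.053) → (130.999,72.061) → (122.097,78.665) → (111.125,84.274) → (98.364,90.298).

Shape 2 is a open polyline drawn with `<polyline>`. Its stroke #ff0000 means cut at S944, F707. After flipping Y the toolpath is (74.853,41.771) → (126.656,73.427) → (55.074,76.349) → (75.227,32.293) → (11.159,96.311) → (28.921,31.933).

Shape 3 is a rectangle drawn with `<path>`. Its stroke #ff0000 means cut at S944, F707. After flipping Y the toolpath is (78.829,67.015) → (142.676,67.015) → (142.676,44.318) → (78.829,44.318) → (78.829,67.015), returning to the start.

Shape 4 is a rectangle drawn with `<path>`. Its stroke #000000 means score at S582, F1797. After flipping Y the toolpath is (22.559,60.056) → (58.025,60.056) → (58.025,12.182) → (22.559,12.182) → (22.559,60.056), returning to the start.

Shape 5 is a line segment drawn with `<polyline>`. Its stroke #000000 means score at S582, F1797. After flipping Y the toolpath is (83.571,85.582) → (142.669,29.225).

Shape 6 is a regular polygon drawn with `<path>`. Its stroke #000000 means score at S582, F1797. After flipping Y the toolpath is (35.631,52.029) → (43.621,79.718) → (70.251,90.736) → (95.469,76.785) → (100.284,48.371) → (81.071,26.890) → (52.298,28.518) → (35.631,52.029), returning to the start.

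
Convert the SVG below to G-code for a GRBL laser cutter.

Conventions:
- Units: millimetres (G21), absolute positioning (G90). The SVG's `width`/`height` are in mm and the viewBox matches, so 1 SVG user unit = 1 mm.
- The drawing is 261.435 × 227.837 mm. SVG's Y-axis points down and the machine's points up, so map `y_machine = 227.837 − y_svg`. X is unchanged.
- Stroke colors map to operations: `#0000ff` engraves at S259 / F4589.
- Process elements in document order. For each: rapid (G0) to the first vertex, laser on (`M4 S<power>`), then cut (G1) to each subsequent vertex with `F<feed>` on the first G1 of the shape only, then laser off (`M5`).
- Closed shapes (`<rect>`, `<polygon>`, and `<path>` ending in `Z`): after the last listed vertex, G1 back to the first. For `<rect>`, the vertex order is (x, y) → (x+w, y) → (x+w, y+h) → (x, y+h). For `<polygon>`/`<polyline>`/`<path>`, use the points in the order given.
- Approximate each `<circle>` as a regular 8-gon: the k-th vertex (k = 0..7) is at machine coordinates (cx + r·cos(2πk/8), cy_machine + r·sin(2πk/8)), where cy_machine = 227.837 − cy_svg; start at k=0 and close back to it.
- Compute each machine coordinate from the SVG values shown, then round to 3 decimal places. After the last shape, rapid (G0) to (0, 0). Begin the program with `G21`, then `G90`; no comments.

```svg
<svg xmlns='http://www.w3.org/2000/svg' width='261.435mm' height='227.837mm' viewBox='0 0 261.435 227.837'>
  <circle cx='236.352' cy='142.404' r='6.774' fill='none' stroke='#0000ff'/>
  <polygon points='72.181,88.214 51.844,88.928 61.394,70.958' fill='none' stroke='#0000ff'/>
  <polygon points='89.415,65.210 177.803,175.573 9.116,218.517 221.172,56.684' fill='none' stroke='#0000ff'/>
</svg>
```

viewBox `0 0 261.435 227.837` with mm width/height → 1 unit = 1 mm. Flip: y_m = 227.837 − y_svg.

**Shape 1** — `<circle>` circle, stroke `#0000ff` → engrave (S259, F4589). Machine vertices: (243.126,85.433) → (241.142,90.223) → (236.352,92.207) → (231.562,90.223) → (229.578,85.433) → (231.562,80.643) → (236.352,78.659) → (241.142,80.643) → (243.126,85.433). Closed: final G1 returns to the first vertex.

**Shape 2** — `<polygon>` regular polygon, stroke `#0000ff` → engrave (S259, F4589). Machine vertices: (72.181,139.623) → (51.844,138.909) → (61.394,156.879) → (72.181,139.623). Closed: final G1 returns to the first vertex.

**Shape 3** — `<polygon>` closed polygon, stroke `#0000ff` → engrave (S259, F4589). Machine vertices: (89.415,162.627) → (177.803,52.264) → (9.116,9.320) → (221.172,171.153) → (89.415,162.627). Closed: final G1 returns to the first vertex.

G21
G90
G0 X243.126 Y85.433
M4 S259
G1 X241.142 Y90.223 F4589
G1 X236.352 Y92.207
G1 X231.562 Y90.223
G1 X229.578 Y85.433
G1 X231.562 Y80.643
G1 X236.352 Y78.659
G1 X241.142 Y80.643
G1 X243.126 Y85.433
M5
G0 X72.181 Y139.623
M4 S259
G1 X51.844 Y138.909 F4589
G1 X61.394 Y156.879
G1 X72.181 Y139.623
M5
G0 X89.415 Y162.627
M4 S259
G1 X177.803 Y52.264 F4589
G1 X9.116 Y9.320
G1 X221.172 Y171.153
G1 X89.415 Y162.627
M5
G0 X0.000 Y0.000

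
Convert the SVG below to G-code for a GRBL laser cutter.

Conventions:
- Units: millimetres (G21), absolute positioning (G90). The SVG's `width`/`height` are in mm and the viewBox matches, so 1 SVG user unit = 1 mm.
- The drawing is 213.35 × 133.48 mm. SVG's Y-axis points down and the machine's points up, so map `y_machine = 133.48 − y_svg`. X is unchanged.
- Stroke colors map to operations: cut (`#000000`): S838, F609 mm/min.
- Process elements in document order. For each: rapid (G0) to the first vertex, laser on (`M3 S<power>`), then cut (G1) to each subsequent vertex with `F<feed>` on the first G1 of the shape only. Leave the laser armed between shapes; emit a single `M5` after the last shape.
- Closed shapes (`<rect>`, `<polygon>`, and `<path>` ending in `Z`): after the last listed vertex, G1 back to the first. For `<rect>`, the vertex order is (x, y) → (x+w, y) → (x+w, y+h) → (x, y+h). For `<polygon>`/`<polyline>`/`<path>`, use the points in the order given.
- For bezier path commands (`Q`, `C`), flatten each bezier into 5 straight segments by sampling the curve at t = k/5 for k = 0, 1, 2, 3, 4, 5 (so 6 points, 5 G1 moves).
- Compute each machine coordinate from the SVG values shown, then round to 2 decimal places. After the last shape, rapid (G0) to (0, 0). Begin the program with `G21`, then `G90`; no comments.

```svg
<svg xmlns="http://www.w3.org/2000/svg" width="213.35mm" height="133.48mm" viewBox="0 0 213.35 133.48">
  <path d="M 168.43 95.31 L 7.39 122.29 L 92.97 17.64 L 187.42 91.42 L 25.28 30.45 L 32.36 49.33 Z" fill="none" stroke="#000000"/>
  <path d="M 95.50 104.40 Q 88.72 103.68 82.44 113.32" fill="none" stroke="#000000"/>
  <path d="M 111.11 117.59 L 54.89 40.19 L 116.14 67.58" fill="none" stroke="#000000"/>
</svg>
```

G21
G90
G0 X168.43 Y38.17
M3 S838
G1 X7.39 Y11.19 F609
G1 X92.97 Y115.84
G1 X187.42 Y42.06
G1 X25.28 Y103.03
G1 X32.36 Y84.15
G1 X168.43 Y38.17
G0 X95.50 Y29.08
M3 S838
G1 X92.81 Y28.95 F609
G1 X90.16 Y28.00
G1 X87.54 Y26.21
G1 X84.97 Y23.60
G1 X82.44 Y20.16
G0 X111.11 Y15.89
M3 S838
G1 X54.89 Y93.29 F609
G1 X116.14 Y65.90
M5
G0 X0.00 Y0.00

viewBox `0 0 213.35 133.48` with mm width/height → 1 unit = 1 mm. Flip: y_m = 133.48 − y_svg.

**Shape 1** — `<path>` closed polygon, stroke `#000000` → cut (S838, F609). Machine vertices: (168.43,38.17) → (7.39,11.19) → (92.97,115.84) → (187.42,42.06) → (25.28,103.03) → (32.36,84.15) → (168.43,38.17). Closed: final G1 returns to the first vertex.

**Shape 2** — `<path>` quadratic bezier, stroke `#000000` → cut (S838, F609). Control points (SVG): P0=(95.50,104.40), P1=(88.72,103.68), P2=(82.44,113.32); sampled at t=k/5. Machine vertices: (95.50,29.08) → (92.81,28.95) → (90.16,28.00) → (87.54,26.21) → (84.97,23.60) → (82.44,20.16). Open path.

**Shape 3** — `<path>` open polyline, stroke `#000000` → cut (S838, F609). Machine vertices: (111.11,15.89) → (54.89,93.29) → (116.14,65.90). Open path.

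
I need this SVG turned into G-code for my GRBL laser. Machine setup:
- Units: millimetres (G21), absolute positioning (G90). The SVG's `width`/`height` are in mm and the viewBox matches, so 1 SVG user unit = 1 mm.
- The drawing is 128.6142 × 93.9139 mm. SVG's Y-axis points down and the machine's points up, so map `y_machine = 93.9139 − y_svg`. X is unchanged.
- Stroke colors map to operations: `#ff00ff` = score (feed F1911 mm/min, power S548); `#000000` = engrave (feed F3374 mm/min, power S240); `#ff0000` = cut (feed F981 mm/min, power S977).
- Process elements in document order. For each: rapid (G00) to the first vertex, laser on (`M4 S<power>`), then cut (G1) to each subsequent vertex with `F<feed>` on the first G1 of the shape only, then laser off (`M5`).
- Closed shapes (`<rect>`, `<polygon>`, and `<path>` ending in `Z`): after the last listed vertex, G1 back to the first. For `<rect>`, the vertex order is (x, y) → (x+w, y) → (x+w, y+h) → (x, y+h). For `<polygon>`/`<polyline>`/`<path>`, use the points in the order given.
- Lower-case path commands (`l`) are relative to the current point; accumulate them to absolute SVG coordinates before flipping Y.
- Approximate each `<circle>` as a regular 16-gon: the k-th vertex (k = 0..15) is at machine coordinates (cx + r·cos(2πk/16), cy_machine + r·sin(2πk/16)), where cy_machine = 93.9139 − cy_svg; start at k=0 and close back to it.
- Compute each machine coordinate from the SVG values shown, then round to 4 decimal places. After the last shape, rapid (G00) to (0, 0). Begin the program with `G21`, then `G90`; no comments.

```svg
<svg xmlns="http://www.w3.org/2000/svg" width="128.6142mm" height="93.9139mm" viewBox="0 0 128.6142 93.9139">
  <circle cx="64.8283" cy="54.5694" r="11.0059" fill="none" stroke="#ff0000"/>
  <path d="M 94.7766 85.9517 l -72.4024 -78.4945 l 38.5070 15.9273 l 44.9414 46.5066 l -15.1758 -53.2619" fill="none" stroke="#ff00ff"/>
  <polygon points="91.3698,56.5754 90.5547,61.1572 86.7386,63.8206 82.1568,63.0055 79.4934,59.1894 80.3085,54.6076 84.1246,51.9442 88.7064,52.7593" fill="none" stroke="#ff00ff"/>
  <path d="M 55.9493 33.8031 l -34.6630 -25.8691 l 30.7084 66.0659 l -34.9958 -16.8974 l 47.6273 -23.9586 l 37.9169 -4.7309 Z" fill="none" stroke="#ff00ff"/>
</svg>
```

viewBox `0 0 128.6142 93.9139` with mm width/height → 1 unit = 1 mm. Flip: y_m = 93.9139 − y_svg.

**Shape 1** — `<circle>` circle, stroke `#ff0000` → cut (S977, F981). Machine vertices: (75.8342,39.3445) → (74.9964,43.5563) → (72.6106,47.1268) → (69.0401,49.5126) → (64.8283,50.3504) → (60.6165,49.5126) → (57.0460,47.1268) → (54.6602,43.5563) → (53.8224,39.3445) → (54.6602,35.1327) → (57.0460,31.5622) → (60.6165,29.1764) → (64.8283,28.3386) → (69.0401,29.1764) → (72.6106,31.5622) → (74.9964,35.1327) → (75.8342,39.3445). Closed: final G1 returns to the first vertex.

**Shape 2** — `<path>` open polyline, stroke `#ff00ff` → score (S548, F1911). Machine vertices: (94.7766,7.9622) → (22.3742,86.4567) → (60.8812,70.5294) → (105.8226,24.0228) → (90.6468,77.2847). Open path.

**Shape 3** — `<polygon>` regular polygon, stroke `#ff00ff` → score (S548, F1911). Machine vertices: (91.3698,37.3385) → (90.5547,32.7567) → (86.7386,30.0933) → (82.1568,30.9084) → (79.4934,34.7245) → (80.3085,39.3063) → (84.1246,41.9697) → (88.7064,41.1546) → (91.3698,37.3385). Closed: final G1 returns to the first vertex.

**Shape 4** — `<path>` closed polygon, stroke `#ff00ff` → score (S548, F1911). Machine vertices: (55.9493,60.1108) → (21.2863,85.9799) → (51.9947,19.9140) → (16.9989,36.8114) → (64.6262,60.7700) → (102.5431,65.5009) → (55.9493,60.1108). Closed: final G1 returns to the first vertex.

G21
G90
G00 X75.8342 Y39.3445
M4 S977
G1 X74.9964 Y43.5563 F981
G1 X72.6106 Y47.1268
G1 X69.0401 Y49.5126
G1 X64.8283 Y50.3504
G1 X60.6165 Y49.5126
G1 X57.0460 Y47.1268
G1 X54.6602 Y43.5563
G1 X53.8224 Y39.3445
G1 X54.6602 Y35.1327
G1 X57.0460 Y31.5622
G1 X60.6165 Y29.1764
G1 X64.8283 Y28.3386
G1 X69.0401 Y29.1764
G1 X72.6106 Y31.5622
G1 X74.9964 Y35.1327
G1 X75.8342 Y39.3445
M5
G00 X94.7766 Y7.9622
M4 S548
G1 X22.3742 Y86.4567 F1911
G1 X60.8812 Y70.5294
G1 X105.8226 Y24.0228
G1 X90.6468 Y77.2847
M5
G00 X91.3698 Y37.3385
M4 S548
G1 X90.5547 Y32.7567 F1911
G1 X86.7386 Y30.0933
G1 X82.1568 Y30.9084
G1 X79.4934 Y34.7245
G1 X80.3085 Y39.3063
G1 X84.1246 Y41.9697
G1 X88.7064 Y41.1546
G1 X91.3698 Y37.3385
M5
G00 X55.9493 Y60.1108
M4 S548
G1 X21.2863 Y85.9799 F1911
G1 X51.9947 Y19.9140
G1 X16.9989 Y36.8114
G1 X64.6262 Y60.7700
G1 X102.5431 Y65.5009
G1 X55.9493 Y60.1108
M5
G00 X0.0000 Y0.0000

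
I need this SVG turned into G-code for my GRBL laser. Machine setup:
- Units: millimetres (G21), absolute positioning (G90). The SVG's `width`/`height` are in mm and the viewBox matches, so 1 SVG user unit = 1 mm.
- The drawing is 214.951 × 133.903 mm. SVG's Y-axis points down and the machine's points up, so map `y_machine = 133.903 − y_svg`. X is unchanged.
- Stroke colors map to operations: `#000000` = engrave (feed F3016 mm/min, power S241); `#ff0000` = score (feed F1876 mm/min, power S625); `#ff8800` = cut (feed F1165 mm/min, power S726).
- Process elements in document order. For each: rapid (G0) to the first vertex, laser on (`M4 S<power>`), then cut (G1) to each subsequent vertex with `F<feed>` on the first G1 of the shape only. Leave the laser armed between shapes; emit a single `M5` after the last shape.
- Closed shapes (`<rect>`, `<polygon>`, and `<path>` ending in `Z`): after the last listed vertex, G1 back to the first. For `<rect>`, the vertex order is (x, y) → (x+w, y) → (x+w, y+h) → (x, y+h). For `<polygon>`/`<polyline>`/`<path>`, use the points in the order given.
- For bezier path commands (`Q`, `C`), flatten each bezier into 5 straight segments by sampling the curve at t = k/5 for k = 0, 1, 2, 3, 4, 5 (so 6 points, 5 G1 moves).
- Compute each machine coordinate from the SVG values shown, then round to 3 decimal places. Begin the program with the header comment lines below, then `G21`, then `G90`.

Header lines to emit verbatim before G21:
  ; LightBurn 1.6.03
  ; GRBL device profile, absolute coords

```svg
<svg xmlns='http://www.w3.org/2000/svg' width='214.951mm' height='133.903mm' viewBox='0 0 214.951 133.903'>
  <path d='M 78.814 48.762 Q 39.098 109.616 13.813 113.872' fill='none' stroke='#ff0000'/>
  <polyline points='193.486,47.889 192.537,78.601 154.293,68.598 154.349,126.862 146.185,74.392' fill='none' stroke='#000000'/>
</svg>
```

; LightBurn 1.6.03
; GRBL device profile, absolute coords
G21
G90
G0 X78.814 Y85.141
M4 S625
G1 X63.505 Y63.063 F1876
G1 X49.350 Y45.513
G1 X36.350 Y32.491
G1 X24.504 Y23.997
G1 X13.813 Y20.031
G0 X193.486 Y86.014
M4 S241
G1 X192.537 Y55.302 F3016
G1 X154.293 Y65.305
G1 X154.349 Y7.041
G1 X146.185 Y59.511
M5

Since the viewBox matches the mm dimensions, user units are millimetres directly. The only transform is the Y-flip y_m = 133.903 − y_svg.

Shape 1 is a quadratic bezier drawn with `<path>`. Its stroke #ff0000 means score at S625, F1876. After flipping Y the toolpath is (78.814,85.141) → (63.505,63.063) → (49.350,45.513) → (36.350,32.491) → (24.504,23.997) → (13.813,20.031).

Shape 2 is a open polyline drawn with `<polyline>`. Its stroke #000000 means engrave at S241, F3016. After flipping Y the toolpath is (193.486,86.014) → (192.537,55.302) → (154.293,65.305) → (154.349,7.041) → (146.185,59.511).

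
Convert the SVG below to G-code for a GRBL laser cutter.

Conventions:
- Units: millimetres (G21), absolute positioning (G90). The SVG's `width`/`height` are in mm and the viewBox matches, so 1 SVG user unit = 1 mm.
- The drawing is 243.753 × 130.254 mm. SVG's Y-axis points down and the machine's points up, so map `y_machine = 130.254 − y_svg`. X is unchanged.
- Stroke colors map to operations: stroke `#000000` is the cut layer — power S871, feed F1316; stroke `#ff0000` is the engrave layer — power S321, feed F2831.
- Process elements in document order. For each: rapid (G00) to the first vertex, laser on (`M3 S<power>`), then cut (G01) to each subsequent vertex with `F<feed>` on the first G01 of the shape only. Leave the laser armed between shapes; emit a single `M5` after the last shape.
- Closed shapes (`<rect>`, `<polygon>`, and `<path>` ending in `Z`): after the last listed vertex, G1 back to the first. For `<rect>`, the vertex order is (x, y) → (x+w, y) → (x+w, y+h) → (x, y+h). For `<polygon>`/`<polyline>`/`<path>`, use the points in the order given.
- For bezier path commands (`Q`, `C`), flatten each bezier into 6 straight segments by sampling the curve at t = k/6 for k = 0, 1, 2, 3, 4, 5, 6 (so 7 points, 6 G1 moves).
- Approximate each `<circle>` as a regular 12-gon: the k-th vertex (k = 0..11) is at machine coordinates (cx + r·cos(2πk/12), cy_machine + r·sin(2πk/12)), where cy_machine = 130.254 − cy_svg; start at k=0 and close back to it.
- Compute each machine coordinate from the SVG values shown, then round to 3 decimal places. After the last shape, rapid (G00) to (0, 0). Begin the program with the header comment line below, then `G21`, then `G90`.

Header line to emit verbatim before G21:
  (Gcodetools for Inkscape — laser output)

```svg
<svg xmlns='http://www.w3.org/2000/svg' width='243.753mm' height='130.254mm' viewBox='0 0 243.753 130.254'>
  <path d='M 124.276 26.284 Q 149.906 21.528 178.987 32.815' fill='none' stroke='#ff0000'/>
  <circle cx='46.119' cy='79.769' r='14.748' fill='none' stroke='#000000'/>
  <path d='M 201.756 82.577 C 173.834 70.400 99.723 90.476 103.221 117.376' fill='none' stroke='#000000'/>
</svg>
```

viewBox `0 0 243.753 130.254` with mm width/height → 1 unit = 1 mm. Flip: y_m = 130.254 − y_svg.

**Shape 1** — `<path>` quadratic bezier, stroke `#ff0000` → engrave (S321, F2831). Control points (SVG): P0=(124.276,26.284), P1=(149.906,21.528), P2=(178.987,32.815); sampled at t=k/6. Machine vertices: (124.276,103.970) → (132.915,105.110) → (141.746,105.358) → (150.769,104.715) → (159.983,103.181) → (169.389,100.756) → (178.987,97.439). Open path.

**Shape 2** — `<circle>` circle, stroke `#000000` → cut (S871, F1316). Machine vertices: (60.867,50.485) → (58.891,57.859) → (53.493,63.257) → (46.119,65.233) → (38.745,63.257) → (33.347,57.859) → (31.371,50.485) → (33.347,43.111) → (38.745,37.713) → (46.119,35.737) → (53.493,37.713) → (58.891,43.111) → (60.867,50.485). Closed: final G1 returns to the first vertex.

**Shape 3** — `<path>` cubic bezier, stroke `#000000` → cut (S871, F1316). Control points (SVG): P0=(201.756,82.577), P1=(173.834,70.400), P2=(99.723,90.476), P3=(103.221,117.376); sampled at t=k/6. Machine vertices: (201.756,47.677) → (184.519,51.195) → (163.023,50.045) → (140.706,44.931) → (121.008,36.562) → (107.366,25.642) → (103.221,12.878). Open path.

(Gcodetools for Inkscape — laser output)
G21
G90
G00 X124.276 Y103.970
M3 S321
G01 X132.915 Y105.110 F2831
G01 X141.746 Y105.358
G01 X150.769 Y104.715
G01 X159.983 Y103.181
G01 X169.389 Y100.756
G01 X178.987 Y97.439
G00 X60.867 Y50.485
M3 S871
G01 X58.891 Y57.859 F1316
G01 X53.493 Y63.257
G01 X46.119 Y65.233
G01 X38.745 Y63.257
G01 X33.347 Y57.859
G01 X31.371 Y50.485
G01 X33.347 Y43.111
G01 X38.745 Y37.713
G01 X46.119 Y35.737
G01 X53.493 Y37.713
G01 X58.891 Y43.111
G01 X60.867 Y50.485
G00 X201.756 Y47.677
M3 S871
G01 X184.519 Y51.195 F1316
G01 X163.023 Y50.045
G01 X140.706 Y44.931
G01 X121.008 Y36.562
G01 X107.366 Y25.642
G01 X103.221 Y12.878
M5
G00 X0.000 Y0.000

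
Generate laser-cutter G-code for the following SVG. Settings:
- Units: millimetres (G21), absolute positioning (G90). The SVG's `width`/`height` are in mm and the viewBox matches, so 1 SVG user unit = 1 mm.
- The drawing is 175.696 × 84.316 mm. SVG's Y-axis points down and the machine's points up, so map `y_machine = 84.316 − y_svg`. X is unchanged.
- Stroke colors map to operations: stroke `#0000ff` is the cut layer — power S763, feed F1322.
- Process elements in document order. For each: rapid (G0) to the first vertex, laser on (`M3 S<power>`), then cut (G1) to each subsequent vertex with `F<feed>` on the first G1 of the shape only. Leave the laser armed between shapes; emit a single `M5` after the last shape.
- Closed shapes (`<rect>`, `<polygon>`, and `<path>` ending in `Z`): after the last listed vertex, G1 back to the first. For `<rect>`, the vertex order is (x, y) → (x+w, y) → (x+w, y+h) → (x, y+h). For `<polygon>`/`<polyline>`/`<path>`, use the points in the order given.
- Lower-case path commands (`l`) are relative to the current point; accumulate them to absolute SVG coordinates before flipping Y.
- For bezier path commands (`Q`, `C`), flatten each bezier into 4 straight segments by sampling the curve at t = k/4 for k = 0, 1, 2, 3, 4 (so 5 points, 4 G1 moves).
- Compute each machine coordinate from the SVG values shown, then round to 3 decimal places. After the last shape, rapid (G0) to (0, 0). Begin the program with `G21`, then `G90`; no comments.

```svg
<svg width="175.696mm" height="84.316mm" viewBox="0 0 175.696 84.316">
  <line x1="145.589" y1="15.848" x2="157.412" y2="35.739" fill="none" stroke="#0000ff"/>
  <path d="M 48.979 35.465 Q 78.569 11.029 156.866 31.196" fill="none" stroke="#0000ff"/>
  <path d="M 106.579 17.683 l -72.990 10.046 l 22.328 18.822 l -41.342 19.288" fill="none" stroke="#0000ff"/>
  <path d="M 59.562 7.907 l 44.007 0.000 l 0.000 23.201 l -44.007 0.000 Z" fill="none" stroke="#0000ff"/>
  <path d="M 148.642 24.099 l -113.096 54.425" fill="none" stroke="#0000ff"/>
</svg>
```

1 u = 1 mm; y_m = 84.316 − y.

[1] `<line>` line segment, #0000ff→cut S763 F1322: (145.589,68.468) → (157.412,48.577)

[2] `<path>` quadratic bezier, #0000ff→cut S763 F1322: (48.979,48.851) → (66.818,58.281) → (90.746,62.136) → (120.762,60.416) → (156.866,53.120)

[3] `<path>` open polyline, #0000ff→cut S763 F1322: (106.579,66.633) → (33.589,56.587) → (55.917,37.765) → (14.575,18.477)

[4] `<path>` rectangle, #0000ff→cut S763 F1322: (59.562,76.409) → (103.569,76.409) → (103.569,53.208) → (59.562,53.208) → (59.562,76.409) (closed)

[5] `<path>` line segment, #0000ff→cut S763 F1322: (148.642,60.217) → (35.546,5.792)

G21
G90
G0 X145.589 Y68.468
M3 S763
G1 X157.412 Y48.577 F1322
G0 X48.979 Y48.851
M3 S763
G1 X66.818 Y58.281 F1322
G1 X90.746 Y62.136
G1 X120.762 Y60.416
G1 X156.866 Y53.120
G0 X106.579 Y66.633
M3 S763
G1 X33.589 Y56.587 F1322
G1 X55.917 Y37.765
G1 X14.575 Y18.477
G0 X59.562 Y76.409
M3 S763
G1 X103.569 Y76.409 F1322
G1 X103.569 Y53.208
G1 X59.562 Y53.208
G1 X59.562 Y76.409
G0 X148.642 Y60.217
M3 S763
G1 X35.546 Y5.792 F1322
M5
G0 X0.000 Y0.000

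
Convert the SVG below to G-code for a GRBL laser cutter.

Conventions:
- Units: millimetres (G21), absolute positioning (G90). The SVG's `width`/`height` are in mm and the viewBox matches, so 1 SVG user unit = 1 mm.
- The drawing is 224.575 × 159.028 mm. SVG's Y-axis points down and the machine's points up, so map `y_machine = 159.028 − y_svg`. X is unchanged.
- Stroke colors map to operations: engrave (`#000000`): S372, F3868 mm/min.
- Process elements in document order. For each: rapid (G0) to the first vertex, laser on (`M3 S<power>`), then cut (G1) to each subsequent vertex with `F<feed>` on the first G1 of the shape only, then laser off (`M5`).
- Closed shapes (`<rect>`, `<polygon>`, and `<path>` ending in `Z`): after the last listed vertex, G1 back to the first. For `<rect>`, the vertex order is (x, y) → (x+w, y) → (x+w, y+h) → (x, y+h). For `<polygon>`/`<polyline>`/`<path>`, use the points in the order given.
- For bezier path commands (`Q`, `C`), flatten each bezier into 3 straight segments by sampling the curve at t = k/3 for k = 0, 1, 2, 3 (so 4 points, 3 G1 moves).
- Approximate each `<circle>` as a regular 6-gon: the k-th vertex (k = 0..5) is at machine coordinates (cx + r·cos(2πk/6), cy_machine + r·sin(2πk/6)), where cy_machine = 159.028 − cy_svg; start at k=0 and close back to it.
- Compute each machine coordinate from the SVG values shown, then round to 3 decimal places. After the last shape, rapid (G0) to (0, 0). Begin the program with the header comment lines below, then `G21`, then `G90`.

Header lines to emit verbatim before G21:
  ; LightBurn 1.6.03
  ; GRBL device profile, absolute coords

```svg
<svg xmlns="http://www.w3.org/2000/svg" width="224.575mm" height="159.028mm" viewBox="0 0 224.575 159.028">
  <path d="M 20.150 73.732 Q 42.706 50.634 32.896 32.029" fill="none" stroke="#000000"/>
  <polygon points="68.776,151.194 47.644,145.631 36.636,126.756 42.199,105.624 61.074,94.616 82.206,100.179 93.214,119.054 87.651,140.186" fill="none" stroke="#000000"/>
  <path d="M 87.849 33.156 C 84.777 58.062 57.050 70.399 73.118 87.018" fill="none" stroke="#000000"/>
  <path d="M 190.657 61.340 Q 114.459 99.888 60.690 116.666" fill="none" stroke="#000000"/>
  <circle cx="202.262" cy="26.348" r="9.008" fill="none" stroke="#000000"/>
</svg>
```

; LightBurn 1.6.03
; GRBL device profile, absolute coords
G21
G90
G0 X20.150 Y85.296
M3 S372
G1 X31.591 Y100.195 F3868
G1 X35.840 Y114.096
G1 X32.896 Y126.999
M5
G0 X68.776 Y7.834
M3 S372
G1 X47.644 Y13.397 F3868
G1 X36.636 Y32.272
G1 X42.199 Y53.404
G1 X61.074 Y64.412
G1 X82.206 Y58.849
G1 X93.214 Y39.974
G1 X87.651 Y18.842
G1 X68.776 Y7.834
M5
G0 X87.849 Y125.872
M3 S372
G1 X79.094 Y104.532 F3868
G1 X69.113 Y87.826
G1 X73.118 Y72.010
M5
G0 X190.657 Y97.688
M3 S372
G1 X142.350 Y74.408 F3868
G1 X99.028 Y55.966
G1 X60.690 Y42.362
M5
G0 X211.270 Y132.680
M3 S372
G1 X206.766 Y140.481 F3868
G1 X197.758 Y140.481
G1 X193.254 Y132.680
G1 X197.758 Y124.879
G1 X206.766 Y124.879
G1 X211.270 Y132.680
M5
G0 X0.000 Y0.000

viewBox `0 0 224.575 159.028` with mm width/height → 1 unit = 1 mm. Flip: y_m = 159.028 − y_svg.

**Shape 1** — `<path>` quadratic bezier, stroke `#000000` → engrave (S372, F3868). Control points (SVG): P0=(20.150,73.732), P1=(42.706,50.634), P2=(32.896,32.029); sampled at t=k/3. Machine vertices: (20.150,85.296) → (31.591,100.195) → (35.840,114.096) → (32.896,126.999). Open path.

**Shape 2** — `<polygon>` regular polygon, stroke `#000000` → engrave (S372, F3868). Machine vertices: (68.776,7.834) → (47.644,13.397) → (36.636,32.272) → (42.199,53.404) → (61.074,64.412) → (82.206,58.849) → (93.214,39.974) → (87.651,18.842) → (68.776,7.834). Closed: final G1 returns to the first vertex.

**Shape 3** — `<path>` cubic bezier, stroke `#000000` → engrave (S372, F3868). Control points (SVG): P0=(87.849,33.156), P1=(84.777,58.062), P2=(57.050,70.399), P3=(73.118,87.018); sampled at t=k/3. Machine vertices: (87.849,125.872) → (79.094,104.532) → (69.113,87.826) → (73.118,72.010). Open path.

**Shape 4** — `<path>` quadratic bezier, stroke `#000000` → engrave (S372, F3868). Control points (SVG): P0=(190.657,61.340), P1=(114.459,99.888), P2=(60.690,116.666); sampled at t=k/3. Machine vertices: (190.657,97.688) → (142.350,74.408) → (99.028,55.966) → (60.690,42.362). Open path.

**Shape 5** — `<circle>` circle, stroke `#000000` → engrave (S372, F3868). Machine vertices: (211.270,132.680) → (206.766,140.481) → (197.758,140.481) → (193.254,132.680) → (197.758,124.879) → (206.766,124.879) → (211.270,132.680). Closed: final G1 returns to the first vertex.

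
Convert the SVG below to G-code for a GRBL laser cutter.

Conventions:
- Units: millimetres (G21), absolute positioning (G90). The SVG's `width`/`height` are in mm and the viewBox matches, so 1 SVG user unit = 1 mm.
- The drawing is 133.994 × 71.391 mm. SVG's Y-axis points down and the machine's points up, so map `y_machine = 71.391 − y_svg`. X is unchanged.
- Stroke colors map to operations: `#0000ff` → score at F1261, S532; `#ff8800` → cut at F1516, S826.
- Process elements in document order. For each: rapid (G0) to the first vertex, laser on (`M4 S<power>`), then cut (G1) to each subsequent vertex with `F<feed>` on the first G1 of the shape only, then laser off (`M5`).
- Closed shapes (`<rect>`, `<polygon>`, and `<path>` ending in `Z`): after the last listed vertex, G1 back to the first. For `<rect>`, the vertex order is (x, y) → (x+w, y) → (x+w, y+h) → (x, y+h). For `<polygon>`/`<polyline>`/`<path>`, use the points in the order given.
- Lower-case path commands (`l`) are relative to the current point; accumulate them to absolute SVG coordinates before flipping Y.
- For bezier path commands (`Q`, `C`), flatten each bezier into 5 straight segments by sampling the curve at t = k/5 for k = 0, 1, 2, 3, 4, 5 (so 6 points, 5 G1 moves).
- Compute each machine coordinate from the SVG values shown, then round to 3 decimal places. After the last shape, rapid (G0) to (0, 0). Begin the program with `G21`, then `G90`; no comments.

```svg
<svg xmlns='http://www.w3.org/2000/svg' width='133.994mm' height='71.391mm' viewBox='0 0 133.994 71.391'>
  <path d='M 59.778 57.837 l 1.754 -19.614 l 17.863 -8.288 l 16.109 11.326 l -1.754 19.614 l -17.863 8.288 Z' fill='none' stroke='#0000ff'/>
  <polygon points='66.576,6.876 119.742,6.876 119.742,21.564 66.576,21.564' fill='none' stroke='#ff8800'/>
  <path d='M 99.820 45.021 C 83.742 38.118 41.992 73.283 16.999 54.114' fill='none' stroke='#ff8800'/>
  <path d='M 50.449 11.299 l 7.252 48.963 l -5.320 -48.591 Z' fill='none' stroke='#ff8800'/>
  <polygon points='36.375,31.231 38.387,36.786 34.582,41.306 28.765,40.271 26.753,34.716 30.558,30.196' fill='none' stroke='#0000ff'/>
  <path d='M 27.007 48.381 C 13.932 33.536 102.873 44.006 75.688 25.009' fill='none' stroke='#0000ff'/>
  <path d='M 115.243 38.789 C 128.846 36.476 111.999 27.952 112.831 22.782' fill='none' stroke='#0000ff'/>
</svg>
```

Since the viewBox matches the mm dimensions, user units are millimetres directly. The only transform is the Y-flip y_m = 71.391 − y_svg.

Shape 1 is a regular polygon drawn with `<path>`. Its stroke #0000ff means score at S532, F1261. After flipping Y the toolpath is (59.778,13.554) → (61.532,33.168) → (79.395,41.456) → (95.504,30.130) → (93.750,10.516) → (75.887,2.228) → (59.778,13.554), returning to the start.

Shape 2 is a rectangle drawn with `<polygon>`. Its stroke #ff8800 means cut at S826, F1516. After flipping Y the toolpath is (66.576,64.515) → (119.742,64.515) → (119.742,49.827) → (66.576,49.827) → (66.576,64.515), returning to the start.

Shape 3 is a cubic bezier drawn with `<path>`. Its stroke #ff8800 means cut at S826, F1516. After flipping Y the toolpath is (99.820,26.370) → (87.432,26.235) → (70.919,20.631) → (52.319,14.185) → (33.666,11.524) → (16.999,17.277).

Shape 4 is a closed polygon drawn with `<path>`. Its stroke #ff8800 means cut at S826, F1516. After flipping Y the toolpath is (50.449,60.092) → (57.701,11.129) → (52.381,59.720) → (50.449,60.092), returning to the start.

Shape 5 is a regular polygon drawn with `<polygon>`. Its stroke #0000ff means score at S532, F1261. After flipping Y the toolpath is (36.375,40.160) → (38.387,34.605) → (34.582,30.085) → (28.765,31.120) → (26.753,36.675) → (30.558,41.195) → (36.375,40.160), returning to the start.

Shape 6 is a cubic bezier drawn with `<path>`. Its stroke #0000ff means score at S532, F1261. After flipping Y the toolpath is (27.007,23.010) → (29.659,29.317) → (46.324,32.179) → (66.531,34.224) → (79.809,38.082) → (75.688,46.382).

Shape 7 is a cubic bezier drawn with `<path>`. Its stroke #0000ff means score at S532, F1261. After flipping Y the toolpath is (115.243,32.602) → (120.136,34.659) → (120.031,37.747) → (117.238,41.407) → (114.068,45.181) → (112.831,48.609).

G21
G90
G0 X59.778 Y13.554
M4 S532
G1 X61.532 Y33.168 F1261
G1 X79.395 Y41.456
G1 X95.504 Y30.130
G1 X93.750 Y10.516
G1 X75.887 Y2.228
G1 X59.778 Y13.554
M5
G0 X66.576 Y64.515
M4 S826
G1 X119.742 Y64.515 F1516
G1 X119.742 Y49.827
G1 X66.576 Y49.827
G1 X66.576 Y64.515
M5
G0 X99.820 Y26.370
M4 S826
G1 X87.432 Y26.235 F1516
G1 X70.919 Y20.631
G1 X52.319 Y14.185
G1 X33.666 Y11.524
G1 X16.999 Y17.277
M5
G0 X50.449 Y60.092
M4 S826
G1 X57.701 Y11.129 F1516
G1 X52.381 Y59.720
G1 X50.449 Y60.092
M5
G0 X36.375 Y40.160
M4 S532
G1 X38.387 Y34.605 F1261
G1 X34.582 Y30.085
G1 X28.765 Y31.120
G1 X26.753 Y36.675
G1 X30.558 Y41.195
G1 X36.375 Y40.160
M5
G0 X27.007 Y23.010
M4 S532
G1 X29.659 Y29.317 F1261
G1 X46.324 Y32.179
G1 X66.531 Y34.224
G1 X79.809 Y38.082
G1 X75.688 Y46.382
M5
G0 X115.243 Y32.602
M4 S532
G1 X120.136 Y34.659 F1261
G1 X120.031 Y37.747
G1 X117.238 Y41.407
G1 X114.068 Y45.181
G1 X112.831 Y48.609
M5
G0 X0.000 Y0.000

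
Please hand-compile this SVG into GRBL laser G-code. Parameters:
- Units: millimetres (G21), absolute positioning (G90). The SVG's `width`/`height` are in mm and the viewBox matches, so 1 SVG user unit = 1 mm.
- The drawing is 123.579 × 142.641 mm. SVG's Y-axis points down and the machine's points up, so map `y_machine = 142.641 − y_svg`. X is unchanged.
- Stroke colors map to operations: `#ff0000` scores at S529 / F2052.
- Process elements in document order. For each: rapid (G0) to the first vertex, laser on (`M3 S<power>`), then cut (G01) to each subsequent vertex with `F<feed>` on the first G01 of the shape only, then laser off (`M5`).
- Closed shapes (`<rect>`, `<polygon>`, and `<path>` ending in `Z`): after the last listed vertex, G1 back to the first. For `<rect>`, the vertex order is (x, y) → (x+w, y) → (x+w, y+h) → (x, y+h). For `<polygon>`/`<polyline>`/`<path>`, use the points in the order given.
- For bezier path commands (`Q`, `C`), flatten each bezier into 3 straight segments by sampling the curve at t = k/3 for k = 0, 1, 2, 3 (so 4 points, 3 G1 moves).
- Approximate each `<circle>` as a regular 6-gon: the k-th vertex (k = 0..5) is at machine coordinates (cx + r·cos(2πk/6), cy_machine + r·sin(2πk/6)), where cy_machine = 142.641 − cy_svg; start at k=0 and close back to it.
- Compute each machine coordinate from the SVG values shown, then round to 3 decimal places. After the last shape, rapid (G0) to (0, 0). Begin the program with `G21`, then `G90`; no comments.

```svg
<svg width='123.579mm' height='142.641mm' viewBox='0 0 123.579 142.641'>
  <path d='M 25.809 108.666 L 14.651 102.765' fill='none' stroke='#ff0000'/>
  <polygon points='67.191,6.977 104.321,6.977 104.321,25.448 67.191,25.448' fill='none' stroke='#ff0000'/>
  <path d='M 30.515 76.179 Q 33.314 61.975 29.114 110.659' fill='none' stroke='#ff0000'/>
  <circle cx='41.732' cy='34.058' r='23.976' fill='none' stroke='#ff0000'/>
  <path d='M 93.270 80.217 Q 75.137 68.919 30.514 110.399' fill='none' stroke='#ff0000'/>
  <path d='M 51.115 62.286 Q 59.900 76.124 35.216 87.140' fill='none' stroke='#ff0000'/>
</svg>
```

G21
G90
G0 X25.809 Y33.975
M3 S529
G01 X14.651 Y39.876 F2052
M5
G0 X67.191 Y135.664
M3 S529
G01 X104.321 Y135.664 F2052
G01 X104.321 Y117.193
G01 X67.191 Y117.193
G01 X67.191 Y135.664
M5
G0 X30.515 Y66.462
M3 S529
G01 X31.603 Y68.944 F2052
G01 X31.136 Y57.450
G01 X29.114 Y31.982
M5
G0 X65.708 Y108.583
M3 S529
G01 X53.720 Y129.347 F2052
G01 X29.744 Y129.347
G01 X17.756 Y108.583
G01 X29.744 Y87.819
G01 X53.720 Y87.819
G01 X65.708 Y108.583
M5
G0 X93.270 Y62.424
M3 S529
G01 X78.238 Y64.092 F2052
G01 X57.319 Y54.031
G01 X30.514 Y32.242
M5
G0 X51.115 Y80.355
M3 S529
G01 X53.253 Y71.443 F2052
G01 X47.953 Y63.159
G01 X35.216 Y55.501
M5
G0 X0.000 Y0.000

viewBox `0 0 123.579 142.641` with mm width/height → 1 unit = 1 mm. Flip: y_m = 142.641 − y_svg.

**Shape 1** — `<path>` line segment, stroke `#ff0000` → score (S529, F2052). Machine vertices: (25.809,33.975) → (14.651,39.876). Open path.

**Shape 2** — `<polygon>` rectangle, stroke `#ff0000` → score (S529, F2052). Machine vertices: (67.191,135.664) → (104.321,135.664) → (104.321,117.193) → (67.191,117.193) → (67.191,135.664). Closed: final G1 returns to the first vertex.

**Shape 3** — `<path>` quadratic bezier, stroke `#ff0000` → score (S529, F2052). Control points (SVG): P0=(30.515,76.179), P1=(33.314,61.975), P2=(29.114,110.659); sampled at t=k/3. Machine vertices: (30.515,66.462) → (31.603,68.944) → (31.136,57.450) → (29.114,31.982). Open path.

**Shape 4** — `<circle>` circle, stroke `#ff0000` → score (S529, F2052). Machine vertices: (65.708,108.583) → (53.720,129.347) → (29.744,129.347) → (17.756,108.583) → (29.744,87.819) → (53.720,87.819) → (65.708,108.583). Closed: final G1 returns to the first vertex.

**Shape 5** — `<path>` quadratic bezier, stroke `#ff0000` → score (S529, F2052). Control points (SVG): P0=(93.270,80.217), P1=(75.137,68.919), P2=(30.514,110.399); sampled at t=k/3. Machine vertices: (93.270,62.424) → (78.238,64.092) → (57.319,54.031) → (30.514,32.242). Open path.

**Shape 6** — `<path>` quadratic bezier, stroke `#ff0000` → score (S529, F2052). Control points (SVG): P0=(51.115,62.286), P1=(59.900,76.124), P2=(35.216,87.140); sampled at t=k/3. Machine vertices: (51.115,80.355) → (53.253,71.443) → (47.953,63.159) → (35.216,55.501). Open path.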